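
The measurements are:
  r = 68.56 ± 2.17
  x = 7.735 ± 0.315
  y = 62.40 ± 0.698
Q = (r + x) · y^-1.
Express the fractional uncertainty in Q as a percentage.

3.08%

Let u = r + x = 76.30. δu = √(δr² + δx²) = √(4.71 + 0.0992) = 2.19, so δu/u = 0.0287.
Q is then a monomial in u, y:
δQ/Q = √((δu/u)² + (-1·δy/y)²) = √(0.000826 + 0.000125) = 0.0308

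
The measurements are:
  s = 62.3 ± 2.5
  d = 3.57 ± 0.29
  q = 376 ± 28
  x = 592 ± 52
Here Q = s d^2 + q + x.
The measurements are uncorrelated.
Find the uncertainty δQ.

145

Let p = s·d^2 = 794. δp/p = √((1·δs/s)² + (2·δd/d)²) = √(0.00161 + 0.0264) = 0.167, so δp = 133.
Q = p + q + x: δQ = √(δp² + δq² + δx²) = √(17700 + 784 + 2700) = 145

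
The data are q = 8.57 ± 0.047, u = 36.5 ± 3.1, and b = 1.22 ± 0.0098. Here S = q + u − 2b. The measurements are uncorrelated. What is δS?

Sums and differences: (δS)² = Σ (cᵢ δxᵢ)².
  (δq)² = 0.00221;  (δu)² = 9.61;  (2·δb)² = 0.000384
δS = √(9.61) = 3.10

3.10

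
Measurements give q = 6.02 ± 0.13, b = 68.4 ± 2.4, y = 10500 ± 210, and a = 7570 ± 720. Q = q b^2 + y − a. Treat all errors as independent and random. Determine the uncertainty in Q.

Let p = q·b^2 = 28200. δp/p = √((1·δq/q)² + (2·δb/b)²) = √(0.000466 + 0.00492) = 0.0734, so δp = 2070.
Q = p + y − a: δQ = √(δp² + δy² + δa²) = √(4.28e+06 + 44100 + 5.18e+05) = 2200

2200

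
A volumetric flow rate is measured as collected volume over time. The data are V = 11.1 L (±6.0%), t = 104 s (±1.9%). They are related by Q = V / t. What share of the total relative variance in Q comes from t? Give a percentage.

9.11%

(δQ/Q)² = (1·δV/V)² + (-1·δt/t)²
  V term: (1×0.0600)² = 0.00360
  t term: (-1×0.0190)² = 0.000361
Total = 0.00396. Share from t = 0.000361/0.00396 = 0.0911.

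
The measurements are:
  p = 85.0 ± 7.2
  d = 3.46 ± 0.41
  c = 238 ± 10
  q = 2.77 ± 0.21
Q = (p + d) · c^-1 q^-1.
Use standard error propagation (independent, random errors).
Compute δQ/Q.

0.119

Let u = p + d = 88.5. δu = √(δp² + δd²) = √(51.8 + 0.168) = 7.21, so δu/u = 0.0815.
Q is then a monomial in u, c, q:
δQ/Q = √((δu/u)² + (-1·δc/c)² + (-1·δq/q)²) = √(0.00665 + 0.00177 + 0.00575) = 0.119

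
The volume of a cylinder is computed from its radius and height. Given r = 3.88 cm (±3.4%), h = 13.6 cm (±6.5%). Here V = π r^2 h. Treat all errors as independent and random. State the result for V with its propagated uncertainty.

Each factor contributes (exponent × relative error)² to (δV/V)²:
  (2·δr/r)² = (2×0.0340)² = 0.00462;  (1·δh/h)² = (1×0.0650)² = 0.00423
δV/V = √(0.00885) = 0.0941
V = 643 cm^3, so δV = 0.0941 × 643 = 60.5 cm^3.

643 ± 60.5 cm^3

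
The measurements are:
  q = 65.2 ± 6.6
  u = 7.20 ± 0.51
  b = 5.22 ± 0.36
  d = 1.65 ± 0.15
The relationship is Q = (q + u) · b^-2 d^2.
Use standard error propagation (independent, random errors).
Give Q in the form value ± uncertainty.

7.23 ± 1.78

Let w = q + u = 72.4. δw = √(δq² + δu²) = √(43.6 + 0.260) = 6.62, so δw/w = 0.0914.
Q is then a monomial in w, b, d:
δQ/Q = √((δw/w)² + (-2·δb/b)² + (2·δd/d)²) = √(0.00836 + 0.0190 + 0.0331) = 0.246
Q = 7.23, so δQ = 0.246 × 7.23 = 1.78.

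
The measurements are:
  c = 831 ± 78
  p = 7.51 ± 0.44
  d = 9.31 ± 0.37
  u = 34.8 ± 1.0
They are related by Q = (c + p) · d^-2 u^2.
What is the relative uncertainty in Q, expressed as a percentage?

Let w = c + p = 839. δw = √(δc² + δp²) = √(6080 + 0.194) = 78.0, so δw/w = 0.0930.
Q is then a monomial in w, d, u:
δQ/Q = √((δw/w)² + (-2·δd/d)² + (2·δu/u)²) = √(0.00865 + 0.00632 + 0.00330) = 0.135

13.5%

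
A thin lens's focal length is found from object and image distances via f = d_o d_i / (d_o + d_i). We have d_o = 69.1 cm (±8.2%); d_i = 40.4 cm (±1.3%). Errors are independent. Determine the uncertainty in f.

∂f/∂d_o = (d_i/(d_o+d_i))² = 0.136;  ∂f/∂d_i = (d_o/(d_o+d_i))² = 0.398
δf = √((∂f/∂d_o · δd_o)² + (∂f/∂d_i · δd_i)²) = √(0.595 + 0.0437) = 0.799 cm

0.799 cm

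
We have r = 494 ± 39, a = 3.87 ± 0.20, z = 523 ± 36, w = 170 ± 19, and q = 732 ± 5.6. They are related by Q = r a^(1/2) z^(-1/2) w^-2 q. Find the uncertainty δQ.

Each factor contributes (exponent × relative error)² to (δQ/Q)²:
  (1·δr/r)² = (1×0.0789)² = 0.00623;  (½·δa/a)² = (0.5×0.0517)² = 0.000668;  (−½·δz/z)² = (-0.5×0.0688)² = 0.00118;  (-2·δw/w)² = (-2×0.112)² = 0.0500;  (1·δq/q)² = (1×0.00765)² = 5.85e-05
δQ/Q = √(0.0581) = 0.241
Q = 1.08, so δQ = 0.241 × 1.08 = 0.259.

0.259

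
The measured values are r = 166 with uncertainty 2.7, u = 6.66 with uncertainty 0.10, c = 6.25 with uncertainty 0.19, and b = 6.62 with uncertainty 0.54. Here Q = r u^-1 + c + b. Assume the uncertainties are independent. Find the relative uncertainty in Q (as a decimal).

Let p = r·u^-1 = 24.9. δp/p = √((1·δr/r)² + (-1·δu/u)²) = √(0.000265 + 0.000225) = 0.0221, so δp = 0.552.
Q = p + c + b: δQ = √(δp² + δc² + δb²) = √(0.304 + 0.0361 + 0.292) = 0.795
Q = 37.8, so δQ/Q = 0.795/37.8 = 0.0210.

0.0210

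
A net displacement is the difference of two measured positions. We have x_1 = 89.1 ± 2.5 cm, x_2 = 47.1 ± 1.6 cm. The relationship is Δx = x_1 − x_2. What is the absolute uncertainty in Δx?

2.97 cm

Sums and differences: (δΔx)² = Σ (cᵢ δxᵢ)².
  (δx_1)² = 6.25;  (δx_2)² = 2.56
δΔx = √(8.81) = 2.97 cm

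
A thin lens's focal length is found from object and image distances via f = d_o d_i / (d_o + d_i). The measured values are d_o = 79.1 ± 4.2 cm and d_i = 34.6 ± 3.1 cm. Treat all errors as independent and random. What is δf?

∂f/∂d_o = (d_i/(d_o+d_i))² = 0.0926;  ∂f/∂d_i = (d_o/(d_o+d_i))² = 0.484
δf = √((∂f/∂d_o · δd_o)² + (∂f/∂d_i · δd_i)²) = √(0.151 + 2.25) = 1.55 cm

1.55 cm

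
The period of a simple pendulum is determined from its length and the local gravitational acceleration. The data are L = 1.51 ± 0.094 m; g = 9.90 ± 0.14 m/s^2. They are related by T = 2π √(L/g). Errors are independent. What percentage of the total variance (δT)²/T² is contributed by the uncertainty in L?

95.1%

(δT/T)² = (½·δL/L)² + (−½·δg/g)²
  L term: (0.5×0.0623)² = 0.000969
  g term: (-0.5×0.0141)² = 5e-05
Total = 0.00102. Share from L = 0.000969/0.00102 = 0.951.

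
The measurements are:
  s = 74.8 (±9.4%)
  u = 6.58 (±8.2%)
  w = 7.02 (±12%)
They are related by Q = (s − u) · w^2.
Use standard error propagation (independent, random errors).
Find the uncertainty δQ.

879

Let h = s − u = 68.2. δh = √(δs² + δu²) = √(49.4 + 0.291) = 7.05, so δh/h = 0.103.
Q is then a monomial in h, w:
δQ/Q = √((δh/h)² + (2·δw/w)²) = √(0.0107 + 0.0576) = 0.261
Q = 3360, so δQ = 0.261 × 3360 = 879.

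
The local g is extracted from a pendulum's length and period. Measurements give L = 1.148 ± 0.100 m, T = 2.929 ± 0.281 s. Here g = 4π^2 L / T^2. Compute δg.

1.11 m/s^2

g is a product of powers, so relative uncertainties combine in quadrature:
  (1·δL/L)² = (1×0.0871)² = 0.00759;  (-2·δT/T)² = (-2×0.0959)² = 0.0368
δg/g = √(0.0444) = 0.211
g = 5.283 m/s^2, so δg = 0.211 × 5.283 = 1.11 m/s^2.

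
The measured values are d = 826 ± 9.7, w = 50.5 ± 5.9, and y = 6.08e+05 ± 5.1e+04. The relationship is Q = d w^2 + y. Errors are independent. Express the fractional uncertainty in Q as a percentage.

Let p = d·w^2 = 2.11e+06. δp/p = √((1·δd/d)² + (2·δw/w)²) = √(0.000138 + 0.0546) = 0.234, so δp = 4.93e+05.
Q = p + y: δQ = √(δp² + δy²) = √(2.43e+11 + 2.6e+09) = 4.95e+05
Q = 2.71e+06, so δQ/Q = 4.95e+05/2.71e+06 = 0.183.

18.3%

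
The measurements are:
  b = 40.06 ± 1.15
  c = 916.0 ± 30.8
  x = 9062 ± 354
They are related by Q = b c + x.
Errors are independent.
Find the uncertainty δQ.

Let p = b·c = 36690. δp/p = √((1·δb/b)² + (1·δc/c)²) = √(0.000824 + 0.00113) = 0.0442, so δp = 1620.
Q = p + x: δQ = √(δp² + δx²) = √(2.63e+06 + 1.25e+05) = 1660

1660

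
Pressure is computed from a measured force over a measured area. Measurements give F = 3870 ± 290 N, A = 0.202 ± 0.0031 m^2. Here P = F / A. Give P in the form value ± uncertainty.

For a monomial P ∝ F, A^-1, fractional errors add in quadrature:
  (1·δF/F)² = (1×0.0749)² = 0.00562;  (-1·δA/A)² = (-1×0.0153)² = 0.000236
δP/P = √(0.00585) = 0.0765
P = 19200 Pa, so δP = 0.0765 × 19200 = 1470 Pa.

19200 ± 1470 Pa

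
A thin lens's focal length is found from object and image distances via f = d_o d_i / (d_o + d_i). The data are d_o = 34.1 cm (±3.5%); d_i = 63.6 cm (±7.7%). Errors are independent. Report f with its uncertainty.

22.2 ± 0.782 cm

∂f/∂d_o = (d_i/(d_o+d_i))² = 0.424;  ∂f/∂d_i = (d_o/(d_o+d_i))² = 0.122
δf = √((∂f/∂d_o · δd_o)² + (∂f/∂d_i · δd_i)²) = √(0.256 + 0.356) = 0.782 cm
f = 22.2 cm.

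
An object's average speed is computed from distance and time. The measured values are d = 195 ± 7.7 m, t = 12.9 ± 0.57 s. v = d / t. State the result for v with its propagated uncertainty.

v is a product of powers, so relative uncertainties combine in quadrature:
  (1·δd/d)² = (1×0.0395)² = 0.00156;  (-1·δt/t)² = (-1×0.0442)² = 0.00195
δv/v = √(0.00351) = 0.0593
v = 15.1 m/s, so δv = 0.0593 × 15.1 = 0.896 m/s.

15.1 ± 0.896 m/s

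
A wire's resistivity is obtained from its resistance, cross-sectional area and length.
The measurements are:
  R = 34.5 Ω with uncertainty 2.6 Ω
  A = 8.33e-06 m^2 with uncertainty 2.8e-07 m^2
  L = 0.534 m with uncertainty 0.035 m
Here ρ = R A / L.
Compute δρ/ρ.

0.105

Since ρ is a product/quotient, work with relative uncertainties:
  (1·δR/R)² = (1×0.0754)² = 0.00568;  (1·δA/A)² = (1×0.0336)² = 0.00113;  (-1·δL/L)² = (-1×0.0655)² = 0.00430
δρ/ρ = √(0.0111) = 0.105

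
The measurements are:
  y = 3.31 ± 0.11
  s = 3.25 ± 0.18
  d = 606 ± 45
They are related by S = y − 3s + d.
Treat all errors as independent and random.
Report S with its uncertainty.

For a sum/difference, combine absolute errors in quadrature:
  (δy)² = 0.0121;  (3·δs)² = 0.292;  (δd)² = 2020
δS = √(2030) = 45.0
S = 600.

600 ± 45.0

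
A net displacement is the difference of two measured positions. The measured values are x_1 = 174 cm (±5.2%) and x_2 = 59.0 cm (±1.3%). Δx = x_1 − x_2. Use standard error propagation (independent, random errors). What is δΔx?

For a sum/difference, combine absolute errors in quadrature:
  (δx_1)² = 81.9;  (δx_2)² = 0.588
δΔx = √(82.5) = 9.08 cm

9.08 cm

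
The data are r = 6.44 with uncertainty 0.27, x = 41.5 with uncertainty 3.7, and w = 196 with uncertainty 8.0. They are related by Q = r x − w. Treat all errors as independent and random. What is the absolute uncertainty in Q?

Let p = r·x = 267. δp/p = √((1·δr/r)² + (1·δx/x)²) = √(0.00176 + 0.00795) = 0.0985, so δp = 26.3.
Q = p − w: δQ = √(δp² + δw²) = √(693 + 64.0) = 27.5

27.5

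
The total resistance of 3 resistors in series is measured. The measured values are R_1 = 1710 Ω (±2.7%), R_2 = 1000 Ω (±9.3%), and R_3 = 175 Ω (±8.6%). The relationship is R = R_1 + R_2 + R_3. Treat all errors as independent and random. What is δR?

105 Ω

R is a linear combination, so absolute uncertainties add in quadrature:
  (δR_1)² = 2130;  (δR_2)² = 8650;  (δR_3)² = 227
δR = √(11000) = 105 Ω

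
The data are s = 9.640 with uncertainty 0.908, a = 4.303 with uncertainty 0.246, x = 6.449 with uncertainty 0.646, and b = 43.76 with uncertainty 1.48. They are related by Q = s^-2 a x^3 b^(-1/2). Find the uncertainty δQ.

0.675

Q is a product of powers, so relative uncertainties combine in quadrature:
  (-2·δs/s)² = (-2×0.0942)² = 0.0355;  (1·δa/a)² = (1×0.0572)² = 0.00327;  (3·δx/x)² = (3×0.100)² = 0.0903;  (−½·δb/b)² = (-0.5×0.0338)² = 0.000286
δQ/Q = √(0.129) = 0.360
Q = 1.877, so δQ = 0.360 × 1.877 = 0.675.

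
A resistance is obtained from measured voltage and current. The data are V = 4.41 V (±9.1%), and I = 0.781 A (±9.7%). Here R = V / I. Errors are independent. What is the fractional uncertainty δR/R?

0.133

Since R is a product/quotient, work with relative uncertainties:
  (1·δV/V)² = (1×0.0910)² = 0.00828;  (-1·δI/I)² = (-1×0.0970)² = 0.00941
δR/R = √(0.0177) = 0.133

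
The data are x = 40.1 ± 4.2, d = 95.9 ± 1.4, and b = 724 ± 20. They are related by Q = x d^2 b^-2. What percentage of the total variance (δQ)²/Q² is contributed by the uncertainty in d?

(δQ/Q)² = (1·δx/x)² + (2·δd/d)² + (-2·δb/b)²
  x term: (1×0.105)² = 0.0110
  d term: (2×0.0146)² = 0.000852
  b term: (-2×0.0276)² = 0.00305
Total = 0.0149. Share from d = 0.000852/0.0149 = 0.0573.

5.73%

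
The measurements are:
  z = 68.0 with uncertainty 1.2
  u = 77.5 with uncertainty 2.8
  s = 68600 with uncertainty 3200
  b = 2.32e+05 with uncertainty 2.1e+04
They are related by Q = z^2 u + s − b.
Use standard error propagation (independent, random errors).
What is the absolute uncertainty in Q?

Let p = z^2·u = 3.58e+05. δp/p = √((2·δz/z)² + (1·δu/u)²) = √(0.00125 + 0.00131) = 0.0505, so δp = 18100.
Q = p + s − b: δQ = √(δp² + δs² + δb²) = √(3.28e+08 + 1.02e+07 + 4.41e+08) = 27900

27900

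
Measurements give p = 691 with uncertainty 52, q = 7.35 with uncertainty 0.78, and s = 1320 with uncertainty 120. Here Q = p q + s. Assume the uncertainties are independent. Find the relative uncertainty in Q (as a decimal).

0.105

Let w = p·q = 5080. δw/w = √((1·δp/p)² + (1·δq/q)²) = √(0.00566 + 0.0113) = 0.130, so δw = 661.
Q = w + s: δQ = √(δw² + δs²) = √(4.37e+05 + 14400) = 672
Q = 6400, so δQ/Q = 672/6400 = 0.105.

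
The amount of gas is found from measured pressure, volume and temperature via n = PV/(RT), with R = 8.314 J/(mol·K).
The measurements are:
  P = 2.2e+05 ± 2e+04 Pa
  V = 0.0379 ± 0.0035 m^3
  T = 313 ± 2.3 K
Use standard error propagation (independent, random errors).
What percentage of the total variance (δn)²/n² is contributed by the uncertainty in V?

(δn/n)² = (1·δP/P)² + (1·δV/V)² + (-1·δT/T)²
  P term: (1×0.0909)² = 0.00826
  V term: (1×0.0923)² = 0.00853
  T term: (-1×0.00735)² = 5.4e-05
Total = 0.0168. Share from V = 0.00853/0.0168 = 0.506.

50.6%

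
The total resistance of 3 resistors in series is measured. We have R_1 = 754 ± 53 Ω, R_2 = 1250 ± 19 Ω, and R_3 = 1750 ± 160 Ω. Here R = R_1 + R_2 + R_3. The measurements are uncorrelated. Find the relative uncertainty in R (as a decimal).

R is a linear combination, so absolute uncertainties add in quadrature:
  (δR_1)² = 2810;  (δR_2)² = 361;  (δR_3)² = 25600
δR = √(28800) = 170 Ω
R = 3750 Ω, so δR/R = 170/3750 = 0.0452.

0.0452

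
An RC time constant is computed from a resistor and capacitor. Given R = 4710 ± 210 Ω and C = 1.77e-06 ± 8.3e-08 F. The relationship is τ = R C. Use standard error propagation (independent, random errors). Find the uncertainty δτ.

0.000539 s

Products/powers → add relative errors in quadrature, weighted by exponent:
  (1·δR/R)² = (1×0.0446)² = 0.00199;  (1·δC/C)² = (1×0.0469)² = 0.00220
δτ/τ = √(0.00419) = 0.0647
τ = 0.00834 s, so δτ = 0.0647 × 0.00834 = 0.000539 s.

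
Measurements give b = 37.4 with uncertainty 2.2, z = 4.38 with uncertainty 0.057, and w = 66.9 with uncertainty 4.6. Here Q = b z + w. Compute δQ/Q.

Let p = b·z = 164. δp/p = √((1·δb/b)² + (1·δz/z)²) = √(0.00346 + 0.000169) = 0.0602, so δp = 9.87.
Q = p + w: δQ = √(δp² + δw²) = √(97.4 + 21.2) = 10.9
Q = 231, so δQ/Q = 10.9/231 = 0.0472.

0.0472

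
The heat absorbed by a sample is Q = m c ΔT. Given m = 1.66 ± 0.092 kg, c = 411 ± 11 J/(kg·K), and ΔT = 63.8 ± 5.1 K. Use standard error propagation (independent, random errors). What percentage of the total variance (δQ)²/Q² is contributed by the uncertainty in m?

(δQ/Q)² = (1·δm/m)² + (1·δc/c)² + (1·δΔT/ΔT)²
  m term: (1×0.0554)² = 0.00307
  c term: (1×0.0268)² = 0.000716
  ΔT term: (1×0.0799)² = 0.00639
Total = 0.0102. Share from m = 0.00307/0.0102 = 0.302.

30.2%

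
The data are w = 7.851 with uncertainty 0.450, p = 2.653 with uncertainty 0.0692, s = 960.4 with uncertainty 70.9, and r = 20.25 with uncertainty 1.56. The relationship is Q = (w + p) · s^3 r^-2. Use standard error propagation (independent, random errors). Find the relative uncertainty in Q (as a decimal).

0.273

Let u = w + p = 10.50. δu = √(δw² + δp²) = √(0.203 + 0.00479) = 0.455, so δu/u = 0.0433.
Q is then a monomial in u, s, r:
δQ/Q = √((δu/u)² + (3·δs/s)² + (-2·δr/r)²) = √(0.00188 + 0.0490 + 0.0237) = 0.273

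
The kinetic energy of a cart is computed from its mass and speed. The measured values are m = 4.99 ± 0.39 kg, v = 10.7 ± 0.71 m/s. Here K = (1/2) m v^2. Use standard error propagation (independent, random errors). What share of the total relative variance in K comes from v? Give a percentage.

74.2%

(δK/K)² = (1·δm/m)² + (2·δv/v)²
  m term: (1×0.0782)² = 0.00611
  v term: (2×0.0664)² = 0.0176
Total = 0.0237. Share from v = 0.0176/0.0237 = 0.742.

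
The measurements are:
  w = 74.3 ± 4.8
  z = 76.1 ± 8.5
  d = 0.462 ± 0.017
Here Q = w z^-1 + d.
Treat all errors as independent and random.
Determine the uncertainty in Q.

Let p = w·z^-1 = 0.976. δp/p = √((1·δw/w)² + (-1·δz/z)²) = √(0.00417 + 0.0125) = 0.129, so δp = 0.126.
Q = p + d: δQ = √(δp² + δd²) = √(0.0159 + 0.000289) = 0.127

0.127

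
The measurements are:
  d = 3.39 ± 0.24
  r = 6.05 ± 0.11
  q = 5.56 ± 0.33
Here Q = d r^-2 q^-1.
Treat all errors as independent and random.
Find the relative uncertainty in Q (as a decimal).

0.0993

Since Q is a product/quotient, work with relative uncertainties:
  (1·δd/d)² = (1×0.0708)² = 0.00501;  (-2·δr/r)² = (-2×0.0182)² = 0.00132;  (-1·δq/q)² = (-1×0.0594)² = 0.00352
δQ/Q = √(0.00986) = 0.0993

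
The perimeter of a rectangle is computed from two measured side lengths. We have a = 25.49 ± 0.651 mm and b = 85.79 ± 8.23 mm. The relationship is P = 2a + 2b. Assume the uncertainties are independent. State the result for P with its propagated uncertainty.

Sums and differences: (δP)² = Σ (cᵢ δxᵢ)².
  (2·δa)² = 1.70;  (2·δb)² = 271
δP = √(273) = 16.5 mm
P = 222.6 mm.

222.6 ± 16.5 mm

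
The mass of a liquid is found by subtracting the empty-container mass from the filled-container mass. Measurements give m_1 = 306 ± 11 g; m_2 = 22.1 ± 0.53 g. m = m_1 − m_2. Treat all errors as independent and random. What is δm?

Sums and differences: (δm)² = Σ (cᵢ δxᵢ)².
  (δm_1)² = 121;  (δm_2)² = 0.281
δm = √(121) = 11.0 g

11.0 g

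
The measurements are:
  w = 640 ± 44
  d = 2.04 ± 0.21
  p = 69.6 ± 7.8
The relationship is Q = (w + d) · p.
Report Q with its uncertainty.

44700 ± 5870

Let u = w + d = 642. δu = √(δw² + δd²) = √(1940 + 0.0441) = 44.0, so δu/u = 0.0685.
Q is then a monomial in u, p:
δQ/Q = √((δu/u)² + (1·δp/p)²) = √(0.00470 + 0.0126) = 0.131
Q = 44700, so δQ = 0.131 × 44700 = 5870.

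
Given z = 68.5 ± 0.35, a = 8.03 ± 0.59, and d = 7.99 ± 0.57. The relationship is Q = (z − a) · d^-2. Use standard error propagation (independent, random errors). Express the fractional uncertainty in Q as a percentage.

14.3%

Let u = z − a = 60.5. δu = √(δz² + δa²) = √(0.122 + 0.348) = 0.686, so δu/u = 0.0113.
Q is then a monomial in u, d:
δQ/Q = √((δu/u)² + (-2·δd/d)²) = √(0.000129 + 0.0204) = 0.143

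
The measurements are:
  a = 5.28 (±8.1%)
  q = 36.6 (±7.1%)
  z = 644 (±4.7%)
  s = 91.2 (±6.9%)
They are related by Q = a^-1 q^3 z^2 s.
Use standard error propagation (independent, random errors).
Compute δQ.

Each factor contributes (exponent × relative error)² to (δQ/Q)²:
  (-1·δa/a)² = (-1×0.0810)² = 0.00656;  (3·δq/q)² = (3×0.0710)² = 0.0454;  (2·δz/z)² = (2×0.0470)² = 0.00884;  (1·δs/s)² = (1×0.0690)² = 0.00476
δQ/Q = √(0.0655) = 0.256
Q = 3.51e+11, so δQ = 0.256 × 3.51e+11 = 8.99e+10.

8.99e+10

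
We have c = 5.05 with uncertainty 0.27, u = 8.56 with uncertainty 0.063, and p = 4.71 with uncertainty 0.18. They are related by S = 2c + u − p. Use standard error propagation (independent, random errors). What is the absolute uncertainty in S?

Absolute uncertainties add in quadrature for a linear combination:
  (2·δc)² = 0.292;  (δu)² = 0.00397;  (δp)² = 0.0324
δS = √(0.328) = 0.573

0.573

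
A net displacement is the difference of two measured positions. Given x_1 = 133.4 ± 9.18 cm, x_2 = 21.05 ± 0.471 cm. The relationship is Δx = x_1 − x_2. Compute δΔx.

9.19 cm

Each term contributes (cᵢ δxᵢ)² to (δΔx)²:
  (δx_1)² = 84.3;  (δx_2)² = 0.222
δΔx = √(84.5) = 9.19 cm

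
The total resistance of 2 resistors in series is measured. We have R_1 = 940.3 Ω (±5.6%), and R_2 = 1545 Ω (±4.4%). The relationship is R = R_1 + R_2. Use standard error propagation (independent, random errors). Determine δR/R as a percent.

3.46%

Sums and differences: (δR)² = Σ (cᵢ δxᵢ)².
  (δR_1)² = 2770;  (δR_2)² = 4620
δR = √(7390) = 86.0 Ω
R = 2485 Ω, so δR/R = 86.0/2485 = 0.0346.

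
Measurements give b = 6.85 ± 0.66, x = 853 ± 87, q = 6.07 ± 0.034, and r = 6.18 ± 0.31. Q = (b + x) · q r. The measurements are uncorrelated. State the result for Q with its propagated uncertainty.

Let u = b + x = 860. δu = √(δb² + δx²) = √(0.436 + 7570) = 87.0, so δu/u = 0.101.
Q is then a monomial in u, q, r:
δQ/Q = √((δu/u)² + (1·δq/q)² + (1·δr/r)²) = √(0.0102 + 3.14e-05 + 0.00252) = 0.113
Q = 32300, so δQ = 0.113 × 32300 = 3650.

32300 ± 3650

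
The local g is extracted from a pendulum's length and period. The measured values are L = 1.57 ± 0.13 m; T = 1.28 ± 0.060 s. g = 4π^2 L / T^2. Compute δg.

Products/powers → add relative errors in quadrature, weighted by exponent:
  (1·δL/L)² = (1×0.0828)² = 0.00686;  (-2·δT/T)² = (-2×0.0469)² = 0.00879
δg/g = √(0.0156) = 0.125
g = 37.8 m/s^2, so δg = 0.125 × 37.8 = 4.73 m/s^2.

4.73 m/s^2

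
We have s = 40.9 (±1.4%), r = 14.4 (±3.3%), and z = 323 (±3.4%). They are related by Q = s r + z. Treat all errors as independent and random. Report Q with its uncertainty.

912 ± 23.8

Let p = s·r = 589. δp/p = √((1·δs/s)² + (1·δr/r)²) = √(0.000196 + 0.00109) = 0.0358, so δp = 21.1.
Q = p + z: δQ = √(δp² + δz²) = √(446 + 121) = 23.8
Q = 912.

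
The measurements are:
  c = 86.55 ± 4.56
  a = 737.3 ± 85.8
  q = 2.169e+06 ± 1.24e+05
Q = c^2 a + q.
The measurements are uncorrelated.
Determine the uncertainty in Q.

Let p = c^2·a = 5.523e+06. δp/p = √((2·δc/c)² + (1·δa/a)²) = √(0.0111 + 0.0135) = 0.157, so δp = 8.67e+05.
Q = p + q: δQ = √(δp² + δq²) = √(7.52e+11 + 1.54e+10) = 8.76e+05

8.76e+05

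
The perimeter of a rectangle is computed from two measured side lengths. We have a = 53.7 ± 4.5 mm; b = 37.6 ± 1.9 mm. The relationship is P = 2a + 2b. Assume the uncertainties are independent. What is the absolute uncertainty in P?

Absolute uncertainties add in quadrature for a linear combination:
  (2·δa)² = 81.0;  (2·δb)² = 14.4
δP = √(95.4) = 9.77 mm

9.77 mm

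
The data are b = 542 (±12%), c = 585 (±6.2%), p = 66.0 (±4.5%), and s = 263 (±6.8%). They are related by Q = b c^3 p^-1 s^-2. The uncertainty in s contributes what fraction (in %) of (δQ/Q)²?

26.6%

(δQ/Q)² = (1·δb/b)² + (3·δc/c)² + (-1·δp/p)² + (-2·δs/s)²
  b term: (1×0.120)² = 0.0144
  c term: (3×0.0620)² = 0.0346
  p term: (-1×0.0450)² = 0.00202
  s term: (-2×0.0680)² = 0.0185
Total = 0.0695. Share from s = 0.0185/0.0695 = 0.266.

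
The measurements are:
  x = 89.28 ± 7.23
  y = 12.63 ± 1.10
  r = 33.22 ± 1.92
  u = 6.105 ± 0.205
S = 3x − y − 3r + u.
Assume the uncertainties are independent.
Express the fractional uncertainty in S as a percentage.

Sums and differences: (δS)² = Σ (cᵢ δxᵢ)².
  (3·δx)² = 470;  (δy)² = 1.21;  (3·δr)² = 33.2;  (δu)² = 0.0420
δS = √(505) = 22.5
S = 161.7, so δS/S = 22.5/161.7 = 0.139.

13.9%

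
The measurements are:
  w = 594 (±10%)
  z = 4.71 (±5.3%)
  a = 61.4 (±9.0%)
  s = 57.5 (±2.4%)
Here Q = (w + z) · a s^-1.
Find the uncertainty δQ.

Let u = w + z = 599. δu = √(δw² + δz²) = √(3530 + 0.0623) = 59.4, so δu/u = 0.0992.
Q is then a monomial in u, a, s:
δQ/Q = √((δu/u)² + (1·δa/a)² + (-1·δs/s)²) = √(0.00984 + 0.00810 + 0.000576) = 0.136
Q = 639, so δQ = 0.136 × 639 = 87.0.

87.0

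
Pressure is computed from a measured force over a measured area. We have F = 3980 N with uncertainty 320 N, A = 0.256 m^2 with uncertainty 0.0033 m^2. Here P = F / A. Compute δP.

1270 Pa

P is a product of powers, so relative uncertainties combine in quadrature:
  (1·δF/F)² = (1×0.0804)² = 0.00646;  (-1·δA/A)² = (-1×0.0129)² = 0.000166
δP/P = √(0.00663) = 0.0814
P = 15500 Pa, so δP = 0.0814 × 15500 = 1270 Pa.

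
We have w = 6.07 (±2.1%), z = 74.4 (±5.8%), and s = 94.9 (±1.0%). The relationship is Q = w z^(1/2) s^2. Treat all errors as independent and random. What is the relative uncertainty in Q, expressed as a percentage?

4.10%

Each factor contributes (exponent × relative error)² to (δQ/Q)²:
  (1·δw/w)² = (1×0.0210)² = 0.000441;  (½·δz/z)² = (0.5×0.0580)² = 0.000841;  (2·δs/s)² = (2×0.0100)² = 0.000400
δQ/Q = √(0.00168) = 0.0410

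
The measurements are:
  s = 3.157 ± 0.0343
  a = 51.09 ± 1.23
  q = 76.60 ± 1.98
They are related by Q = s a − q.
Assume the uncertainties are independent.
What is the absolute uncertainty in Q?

4.70

Let p = s·a = 161.3. δp/p = √((1·δs/s)² + (1·δa/a)²) = √(0.000118 + 0.000580) = 0.0264, so δp = 4.26.
Q = p − q: δQ = √(δp² + δq²) = √(18.1 + 3.92) = 4.70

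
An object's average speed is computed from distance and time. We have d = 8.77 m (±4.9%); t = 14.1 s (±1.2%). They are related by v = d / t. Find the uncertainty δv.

Since v is a product/quotient, work with relative uncertainties:
  (1·δd/d)² = (1×0.0490)² = 0.00240;  (-1·δt/t)² = (-1×0.0120)² = 0.000144
δv/v = √(0.00255) = 0.0504
v = 0.622 m/s, so δv = 0.0504 × 0.622 = 0.0314 m/s.

0.0314 m/s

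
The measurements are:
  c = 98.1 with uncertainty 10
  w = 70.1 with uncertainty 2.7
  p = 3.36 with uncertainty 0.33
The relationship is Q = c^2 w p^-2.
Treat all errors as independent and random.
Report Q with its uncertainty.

59800 ± 17100

Products/powers → add relative errors in quadrature, weighted by exponent:
  (2·δc/c)² = (2×0.102)² = 0.0416;  (1·δw/w)² = (1×0.0385)² = 0.00148;  (-2·δp/p)² = (-2×0.0982)² = 0.0386
δQ/Q = √(0.0816) = 0.286
Q = 59800, so δQ = 0.286 × 59800 = 17100.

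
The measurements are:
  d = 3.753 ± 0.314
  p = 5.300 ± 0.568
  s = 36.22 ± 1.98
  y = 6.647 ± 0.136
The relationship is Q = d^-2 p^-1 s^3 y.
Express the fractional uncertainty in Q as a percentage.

25.8%

Each factor contributes (exponent × relative error)² to (δQ/Q)²:
  (-2·δd/d)² = (-2×0.0837)² = 0.0280;  (-1·δp/p)² = (-1×0.107)² = 0.0115;  (3·δs/s)² = (3×0.0547)² = 0.0269;  (1·δy/y)² = (1×0.0205)² = 0.000419
δQ/Q = √(0.0668) = 0.258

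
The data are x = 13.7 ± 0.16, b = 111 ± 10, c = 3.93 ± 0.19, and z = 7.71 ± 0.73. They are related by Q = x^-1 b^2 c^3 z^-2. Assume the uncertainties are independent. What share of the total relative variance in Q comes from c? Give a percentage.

(δQ/Q)² = (-1·δx/x)² + (2·δb/b)² + (3·δc/c)² + (-2·δz/z)²
  x term: (-1×0.0117)² = 0.000136
  b term: (2×0.0901)² = 0.0325
  c term: (3×0.0483)² = 0.0210
  z term: (-2×0.0947)² = 0.0359
Total = 0.0895. Share from c = 0.0210/0.0895 = 0.235.

23.5%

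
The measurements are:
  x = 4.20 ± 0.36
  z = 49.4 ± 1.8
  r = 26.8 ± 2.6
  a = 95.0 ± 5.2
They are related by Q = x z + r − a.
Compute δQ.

20.2

Let p = x·z = 207. δp/p = √((1·δx/x)² + (1·δz/z)²) = √(0.00735 + 0.00133) = 0.0931, so δp = 19.3.
Q = p + r − a: δQ = √(δp² + δr² + δa²) = √(373 + 6.76 + 27.0) = 20.2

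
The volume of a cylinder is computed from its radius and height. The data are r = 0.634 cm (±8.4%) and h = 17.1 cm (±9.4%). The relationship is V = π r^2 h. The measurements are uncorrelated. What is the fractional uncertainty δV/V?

Since V is a product/quotient, work with relative uncertainties:
  (2·δr/r)² = (2×0.0840)² = 0.0282;  (1·δh/h)² = (1×0.0940)² = 0.00884
δV/V = √(0.0371) = 0.193

0.193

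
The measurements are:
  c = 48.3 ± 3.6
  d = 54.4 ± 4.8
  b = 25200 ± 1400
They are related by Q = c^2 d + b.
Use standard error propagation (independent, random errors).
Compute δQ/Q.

Let p = c^2·d = 1.27e+05. δp/p = √((2·δc/c)² + (1·δd/d)²) = √(0.0222 + 0.00779) = 0.173, so δp = 22000.
Q = p + b: δQ = √(δp² + δb²) = √(4.83e+08 + 1.96e+06) = 22000
Q = 1.52e+05, so δQ/Q = 22000/1.52e+05 = 0.145.

0.145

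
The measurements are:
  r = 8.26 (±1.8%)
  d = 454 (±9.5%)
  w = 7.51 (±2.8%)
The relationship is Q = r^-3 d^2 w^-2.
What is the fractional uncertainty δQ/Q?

0.205

Each factor contributes (exponent × relative error)² to (δQ/Q)²:
  (-3·δr/r)² = (-3×0.0180)² = 0.00292;  (2·δd/d)² = (2×0.0950)² = 0.0361;  (-2·δw/w)² = (-2×0.0280)² = 0.00314
δQ/Q = √(0.0422) = 0.205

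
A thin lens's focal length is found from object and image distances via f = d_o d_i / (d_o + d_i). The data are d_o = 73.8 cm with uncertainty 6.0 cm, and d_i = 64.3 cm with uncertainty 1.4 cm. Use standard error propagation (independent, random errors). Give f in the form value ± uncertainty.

34.4 ± 1.36 cm

∂f/∂d_o = (d_i/(d_o+d_i))² = 0.217;  ∂f/∂d_i = (d_o/(d_o+d_i))² = 0.286
δf = √((∂f/∂d_o · δd_o)² + (∂f/∂d_i · δd_i)²) = √(1.69 + 0.160) = 1.36 cm
f = 34.4 cm.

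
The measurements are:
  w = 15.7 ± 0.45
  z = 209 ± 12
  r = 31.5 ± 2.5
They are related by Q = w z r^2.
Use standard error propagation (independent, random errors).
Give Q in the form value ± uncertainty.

(3.26 ± 0.557) × 10^6

For a monomial Q ∝ w, z, r^2, fractional errors add in quadrature:
  (1·δw/w)² = (1×0.0287)² = 0.000822;  (1·δz/z)² = (1×0.0574)² = 0.00330;  (2·δr/r)² = (2×0.0794)² = 0.0252
δQ/Q = √(0.0293) = 0.171
Q = 3.26e+06, so δQ = 0.171 × 3.26e+06 = 5.57e+05.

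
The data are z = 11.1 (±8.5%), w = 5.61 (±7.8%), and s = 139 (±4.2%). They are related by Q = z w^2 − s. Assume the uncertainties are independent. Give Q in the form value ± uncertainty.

210 ± 62.3

Let p = z·w^2 = 349. δp/p = √((1·δz/z)² + (2·δw/w)²) = √(0.00723 + 0.0243) = 0.178, so δp = 62.1.
Q = p − s: δQ = √(δp² + δs²) = √(3850 + 34.1) = 62.3
Q = 210.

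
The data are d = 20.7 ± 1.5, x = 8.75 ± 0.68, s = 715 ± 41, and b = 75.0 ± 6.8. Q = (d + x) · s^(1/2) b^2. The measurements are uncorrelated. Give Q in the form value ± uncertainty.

(4.43 ± 0.850) × 10^6

Let u = d + x = 29.4. δu = √(δd² + δx²) = √(2.25 + 0.462) = 1.65, so δu/u = 0.0559.
Q is then a monomial in u, s, b:
δQ/Q = √((δu/u)² + (½·δs/s)² + (2·δb/b)²) = √(0.00313 + 0.000822 + 0.0329) = 0.192
Q = 4.43e+06, so δQ = 0.192 × 4.43e+06 = 8.5e+05.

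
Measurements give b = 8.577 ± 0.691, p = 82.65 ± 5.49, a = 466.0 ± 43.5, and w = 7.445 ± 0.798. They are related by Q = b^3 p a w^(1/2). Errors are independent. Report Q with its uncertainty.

(6.631 ± 1.81) × 10^7

For a monomial Q ∝ b^3, p, a, w^(1/2), fractional errors add in quadrature:
  (3·δb/b)² = (3×0.0806)² = 0.0584;  (1·δp/p)² = (1×0.0664)² = 0.00441;  (1·δa/a)² = (1×0.0933)² = 0.00871;  (½·δw/w)² = (0.5×0.107)² = 0.00287
δQ/Q = √(0.0744) = 0.273
Q = 6.631e+07, so δQ = 0.273 × 6.631e+07 = 1.81e+07.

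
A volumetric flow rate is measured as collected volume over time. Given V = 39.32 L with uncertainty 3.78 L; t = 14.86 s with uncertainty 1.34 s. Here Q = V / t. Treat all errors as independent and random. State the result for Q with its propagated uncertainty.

Q is a product of powers, so relative uncertainties combine in quadrature:
  (1·δV/V)² = (1×0.0961)² = 0.00924;  (-1·δt/t)² = (-1×0.0902)² = 0.00813
δQ/Q = √(0.0174) = 0.132
Q = 2.646 L/s, so δQ = 0.132 × 2.646 = 0.349 L/s.

2.646 ± 0.349 L/s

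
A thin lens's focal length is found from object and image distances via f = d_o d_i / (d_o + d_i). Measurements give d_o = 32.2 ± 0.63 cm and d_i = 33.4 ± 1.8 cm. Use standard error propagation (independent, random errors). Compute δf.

∂f/∂d_o = (d_i/(d_o+d_i))² = 0.259;  ∂f/∂d_i = (d_o/(d_o+d_i))² = 0.241
δf = √((∂f/∂d_o · δd_o)² + (∂f/∂d_i · δd_i)²) = √(0.0267 + 0.188) = 0.463 cm

0.463 cm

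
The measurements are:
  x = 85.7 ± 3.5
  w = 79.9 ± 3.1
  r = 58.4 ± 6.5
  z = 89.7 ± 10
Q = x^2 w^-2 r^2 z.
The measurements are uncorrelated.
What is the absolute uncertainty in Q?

96200

Products/powers → add relative errors in quadrature, weighted by exponent:
  (2·δx/x)² = (2×0.0408)² = 0.00667;  (-2·δw/w)² = (-2×0.0388)² = 0.00602;  (2·δr/r)² = (2×0.111)² = 0.0496;  (1·δz/z)² = (1×0.111)² = 0.0124
δQ/Q = √(0.0747) = 0.273
Q = 3.52e+05, so δQ = 0.273 × 3.52e+05 = 96200.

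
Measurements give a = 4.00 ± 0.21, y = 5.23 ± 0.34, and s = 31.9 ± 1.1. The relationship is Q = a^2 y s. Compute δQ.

342

Each factor contributes (exponent × relative error)² to (δQ/Q)²:
  (2·δa/a)² = (2×0.0525)² = 0.0110;  (1·δy/y)² = (1×0.0650)² = 0.00423;  (1·δs/s)² = (1×0.0345)² = 0.00119
δQ/Q = √(0.0164) = 0.128
Q = 2670, so δQ = 0.128 × 2670 = 342.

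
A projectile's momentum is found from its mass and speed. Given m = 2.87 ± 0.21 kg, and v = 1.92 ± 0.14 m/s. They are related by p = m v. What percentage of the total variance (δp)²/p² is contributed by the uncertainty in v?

(δp/p)² = (1·δm/m)² + (1·δv/v)²
  m term: (1×0.0732)² = 0.00535
  v term: (1×0.0729)² = 0.00532
Total = 0.0107. Share from v = 0.00532/0.0107 = 0.498.

49.8%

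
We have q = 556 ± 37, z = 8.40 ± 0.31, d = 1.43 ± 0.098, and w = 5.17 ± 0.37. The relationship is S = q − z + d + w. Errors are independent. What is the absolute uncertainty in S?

37.0

Sums and differences: (δS)² = Σ (cᵢ δxᵢ)².
  (δq)² = 1370;  (δz)² = 0.0961;  (δd)² = 0.00960;  (δw)² = 0.137
δS = √(1370) = 37.0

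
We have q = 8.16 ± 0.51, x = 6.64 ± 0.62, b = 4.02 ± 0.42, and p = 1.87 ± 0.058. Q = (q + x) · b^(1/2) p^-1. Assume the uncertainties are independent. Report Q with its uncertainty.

Let u = q + x = 14.8. δu = √(δq² + δx²) = √(0.260 + 0.384) = 0.803, so δu/u = 0.0542.
Q is then a monomial in u, b, p:
δQ/Q = √((δu/u)² + (½·δb/b)² + (-1·δp/p)²) = √(0.00294 + 0.00273 + 0.000962) = 0.0814
Q = 15.9, so δQ = 0.0814 × 15.9 = 1.29.

15.9 ± 1.29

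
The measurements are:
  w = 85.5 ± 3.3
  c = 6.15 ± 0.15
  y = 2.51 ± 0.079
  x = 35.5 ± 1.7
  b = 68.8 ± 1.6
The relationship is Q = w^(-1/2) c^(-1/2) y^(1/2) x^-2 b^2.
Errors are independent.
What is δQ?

Each factor contributes (exponent × relative error)² to (δQ/Q)²:
  (−½·δw/w)² = (-0.5×0.0386)² = 0.000372;  (−½·δc/c)² = (-0.5×0.0244)² = 0.000149;  (½·δy/y)² = (0.5×0.0315)² = 0.000248;  (-2·δx/x)² = (-2×0.0479)² = 0.00917;  (2·δb/b)² = (2×0.0233)² = 0.00216
δQ/Q = √(0.0121) = 0.110
Q = 0.259, so δQ = 0.110 × 0.259 = 0.0286.

0.0286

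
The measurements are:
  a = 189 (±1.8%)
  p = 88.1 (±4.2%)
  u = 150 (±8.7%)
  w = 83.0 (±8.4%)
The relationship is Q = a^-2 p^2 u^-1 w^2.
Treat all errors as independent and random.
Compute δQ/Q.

Products/powers → add relative errors in quadrature, weighted by exponent:
  (-2·δa/a)² = (-2×0.0180)² = 0.00130;  (2·δp/p)² = (2×0.0420)² = 0.00706;  (-1·δu/u)² = (-1×0.0870)² = 0.00757;  (2·δw/w)² = (2×0.0840)² = 0.0282
δQ/Q = √(0.0441) = 0.210

0.210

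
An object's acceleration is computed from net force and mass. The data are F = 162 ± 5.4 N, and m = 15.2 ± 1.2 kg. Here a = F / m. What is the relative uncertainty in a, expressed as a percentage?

8.57%

Products/powers → add relative errors in quadrature, weighted by exponent:
  (1·δF/F)² = (1×0.0333)² = 0.00111;  (-1·δm/m)² = (-1×0.0789)² = 0.00623
δa/a = √(0.00734) = 0.0857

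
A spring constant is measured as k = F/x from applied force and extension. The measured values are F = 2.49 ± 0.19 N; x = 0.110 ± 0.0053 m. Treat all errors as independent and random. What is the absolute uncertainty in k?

2.04 N/m

For a monomial k ∝ F, x^-1, fractional errors add in quadrature:
  (1·δF/F)² = (1×0.0763)² = 0.00582;  (-1·δx/x)² = (-1×0.0482)² = 0.00232
δk/k = √(0.00814) = 0.0902
k = 22.6 N/m, so δk = 0.0902 × 22.6 = 2.04 N/m.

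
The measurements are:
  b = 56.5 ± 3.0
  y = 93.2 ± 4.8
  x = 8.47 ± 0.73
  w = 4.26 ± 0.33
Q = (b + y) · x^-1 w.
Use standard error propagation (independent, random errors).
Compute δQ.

9.18

Let u = b + y = 150. δu = √(δb² + δy²) = √(9.00 + 23.0) = 5.66, so δu/u = 0.0378.
Q is then a monomial in u, x, w:
δQ/Q = √((δu/u)² + (-1·δx/x)² + (1·δw/w)²) = √(0.00143 + 0.00743 + 0.00600) = 0.122
Q = 75.3, so δQ = 0.122 × 75.3 = 9.18.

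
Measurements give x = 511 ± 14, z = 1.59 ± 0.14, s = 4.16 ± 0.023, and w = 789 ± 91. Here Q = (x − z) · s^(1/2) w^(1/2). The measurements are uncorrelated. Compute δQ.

Let u = x − z = 509. δu = √(δx² + δz²) = √(196 + 0.0196) = 14.0, so δu/u = 0.0275.
Q is then a monomial in u, s, w:
δQ/Q = √((δu/u)² + (½·δs/s)² + (½·δw/w)²) = √(0.000755 + 7.64e-06 + 0.00333) = 0.0639
Q = 29200, so δQ = 0.0639 × 29200 = 1870.

1870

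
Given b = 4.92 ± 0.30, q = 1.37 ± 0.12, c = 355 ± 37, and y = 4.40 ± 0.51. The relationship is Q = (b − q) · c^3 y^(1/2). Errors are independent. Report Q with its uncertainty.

(3.33 ± 1.10) × 10^8

Let u = b − q = 3.55. δu = √(δb² + δq²) = √(0.0900 + 0.0144) = 0.323, so δu/u = 0.0910.
Q is then a monomial in u, c, y:
δQ/Q = √((δu/u)² + (3·δc/c)² + (½·δy/y)²) = √(0.00828 + 0.0978 + 0.00336) = 0.331
Q = 3.33e+08, so δQ = 0.331 × 3.33e+08 = 1.1e+08.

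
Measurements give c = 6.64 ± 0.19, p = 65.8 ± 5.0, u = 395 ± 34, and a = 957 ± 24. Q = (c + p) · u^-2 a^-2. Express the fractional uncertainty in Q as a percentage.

19.2%

Let w = c + p = 72.4. δw = √(δc² + δp²) = √(0.0361 + 25.0) = 5.00, so δw/w = 0.0691.
Q is then a monomial in w, u, a:
δQ/Q = √((δw/w)² + (-2·δu/u)² + (-2·δa/a)²) = √(0.00477 + 0.0296 + 0.00252) = 0.192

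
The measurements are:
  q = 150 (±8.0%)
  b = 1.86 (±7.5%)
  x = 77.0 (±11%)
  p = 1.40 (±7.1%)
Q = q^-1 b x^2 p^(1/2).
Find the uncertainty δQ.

21.6

Q is a product of powers, so relative uncertainties combine in quadrature:
  (-1·δq/q)² = (-1×0.0800)² = 0.00640;  (1·δb/b)² = (1×0.0750)² = 0.00562;  (2·δx/x)² = (2×0.110)² = 0.0484;  (½·δp/p)² = (0.5×0.0710)² = 0.00126
δQ/Q = √(0.0617) = 0.248
Q = 87.0, so δQ = 0.248 × 87.0 = 21.6.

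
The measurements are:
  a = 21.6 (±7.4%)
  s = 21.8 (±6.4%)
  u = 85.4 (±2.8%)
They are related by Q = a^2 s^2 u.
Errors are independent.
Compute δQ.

Each factor contributes (exponent × relative error)² to (δQ/Q)²:
  (2·δa/a)² = (2×0.0740)² = 0.0219;  (2·δs/s)² = (2×0.0640)² = 0.0164;  (1·δu/u)² = (1×0.0280)² = 0.000784
δQ/Q = √(0.0391) = 0.198
Q = 1.89e+07, so δQ = 0.198 × 1.89e+07 = 3.74e+06.

3.74e+06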